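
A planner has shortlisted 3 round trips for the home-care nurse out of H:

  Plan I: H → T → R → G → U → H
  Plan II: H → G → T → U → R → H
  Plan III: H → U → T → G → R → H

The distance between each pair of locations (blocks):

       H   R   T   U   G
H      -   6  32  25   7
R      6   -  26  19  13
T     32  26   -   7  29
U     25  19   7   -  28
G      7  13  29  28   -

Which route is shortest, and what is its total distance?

Plan I: 32 + 26 + 13 + 28 + 25 = 124
Plan II: 7 + 29 + 7 + 19 + 6 = 68
Plan III: 25 + 7 + 29 + 13 + 6 = 80

Shortest is Plan II, total 68 blocks.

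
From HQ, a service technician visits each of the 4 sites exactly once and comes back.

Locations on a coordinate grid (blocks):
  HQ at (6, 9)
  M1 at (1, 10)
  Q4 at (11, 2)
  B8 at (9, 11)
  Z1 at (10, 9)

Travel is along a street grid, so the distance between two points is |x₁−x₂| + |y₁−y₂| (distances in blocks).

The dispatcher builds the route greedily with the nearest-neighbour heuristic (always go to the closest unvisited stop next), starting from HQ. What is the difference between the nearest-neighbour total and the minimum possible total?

The nearest-neighbour route is 8 blocks longer than optimal.

From HQ: Z1=4, B8=5, M1=6, Q4=12 → choose Z1 (4).
From Z1: B8=3, Q4=8, M1=10 → choose B8 (3).
From B8: M1=9, Q4=11 → choose M1 (9).
From M1: Q4=18 → choose Q4 (18).
NN route HQ → Z1 → B8 → M1 → Q4 → HQ costs 46.
Optimal: HQ → M1 → B8 → Q4 → Z1 → HQ costs 38 (by enumerating all 12 distinct tours).
Excess = 46 − 38 = 8.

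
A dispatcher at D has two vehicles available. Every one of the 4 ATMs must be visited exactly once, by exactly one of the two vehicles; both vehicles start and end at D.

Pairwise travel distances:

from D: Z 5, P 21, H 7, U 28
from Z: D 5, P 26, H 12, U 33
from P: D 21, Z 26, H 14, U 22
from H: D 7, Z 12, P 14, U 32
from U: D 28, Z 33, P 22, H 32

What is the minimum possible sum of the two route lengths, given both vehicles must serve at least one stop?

81 — the smallest possible combined total.

Try each way of splitting the stops between the two vehicles (each non-empty) and, for each split, find the best tour for each vehicle:
  {Z} + {P, H, U}: 10 + 71 = 81
  {P} + {Z, H, U}: 42 + 77 = 119
  {Z, P} + {H, U}: 52 + 67 = 119
  {H} + {Z, P, U}: 14 + 81 = 95
  {Z, H} + {P, U}: 24 + 71 = 95
  {P, H} + {Z, U}: 42 + 66 = 108
  … (7 splits in total)
Best: vehicle 1 D → Z → D = 10; vehicle 2 D → H → P → U → D = 71; combined 81.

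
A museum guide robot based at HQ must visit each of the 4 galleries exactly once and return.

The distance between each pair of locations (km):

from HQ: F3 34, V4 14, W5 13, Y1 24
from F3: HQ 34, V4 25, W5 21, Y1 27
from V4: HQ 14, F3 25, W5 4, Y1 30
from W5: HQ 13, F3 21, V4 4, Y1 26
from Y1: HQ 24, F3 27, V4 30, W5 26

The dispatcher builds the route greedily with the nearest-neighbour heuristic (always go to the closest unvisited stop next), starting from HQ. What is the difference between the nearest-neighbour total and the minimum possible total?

HQ: W5=13, V4=14, Y1=24, F3=34 ⇒ W5
W5: V4=4, F3=21, Y1=26 ⇒ V4
V4: F3=25, Y1=30 ⇒ F3
F3: Y1=27 ⇒ Y1
NN route HQ → W5 → V4 → F3 → Y1 → HQ costs 93.
Optimal: HQ → V4 → W5 → F3 → Y1 → HQ costs 90 (by enumerating all 12 distinct tours).
Excess = 93 − 90 = 3.

3 km longer than the optimal tour.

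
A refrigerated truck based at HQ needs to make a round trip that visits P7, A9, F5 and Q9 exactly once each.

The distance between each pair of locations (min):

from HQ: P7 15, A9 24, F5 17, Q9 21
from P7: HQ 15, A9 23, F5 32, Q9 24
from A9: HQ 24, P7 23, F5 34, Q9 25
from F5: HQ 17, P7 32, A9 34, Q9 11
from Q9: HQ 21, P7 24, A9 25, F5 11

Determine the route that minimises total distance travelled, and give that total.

91 min — the shortest possible round trip.

With 4 stops there are 4!/2 = 12 distinct round trips (a route and its reverse cost the same).
HQ - P7 - A9 - F5 - Q9 - HQ: 15+23+34+11+21 = 104
HQ - P7 - A9 - Q9 - F5 - HQ: 15+23+25+11+17 = 91
HQ - P7 - F5 - A9 - Q9 - HQ: 15+32+34+25+21 = 127
HQ - P7 - F5 - Q9 - A9 - HQ: 15+32+11+25+24 = 107
HQ - P7 - Q9 - A9 - F5 - HQ: 15+24+25+34+17 = 115
HQ - P7 - Q9 - F5 - A9 - HQ: 15+24+11+34+24 = 108
HQ - A9 - P7 - F5 - Q9 - HQ: 24+23+32+11+21 = 111
HQ - A9 - P7 - Q9 - F5 - HQ: 24+23+24+11+17 = 99
HQ - A9 - F5 - P7 - Q9 - HQ: 24+34+32+24+21 = 135
HQ - A9 - Q9 - P7 - F5 - HQ: 24+25+24+32+17 = 122
HQ - F5 - P7 - A9 - Q9 - HQ: 17+32+23+25+21 = 118
HQ - F5 - A9 - P7 - Q9 - HQ: 17+34+23+24+21 = 119
The minimum is 91.
One optimal route: HQ → P7 → A9 → Q9 → F5 → HQ (or its reverse).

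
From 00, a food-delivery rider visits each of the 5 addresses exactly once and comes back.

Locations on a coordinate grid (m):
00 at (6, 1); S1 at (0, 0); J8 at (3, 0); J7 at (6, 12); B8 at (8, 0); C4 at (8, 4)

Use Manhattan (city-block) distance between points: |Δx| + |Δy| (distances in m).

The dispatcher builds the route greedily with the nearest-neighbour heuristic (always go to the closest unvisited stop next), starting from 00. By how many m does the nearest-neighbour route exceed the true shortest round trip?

Excess over optimum: 8 m.

From 00: B8=3, J8=4, C4=5, S1=7, J7=11 → choose B8 (3).
From B8: C4=4, J8=5, S1=8, J7=14 → choose C4 (4).
From C4: J8=9, J7=10, S1=12 → choose J8 (9).
From J8: S1=3, J7=15 → choose S1 (3).
From S1: J7=18 → choose J7 (18).
NN route 00 → B8 → C4 → J8 → S1 → J7 → 00 costs 48.
Optimal: 00 → S1 → J8 → B8 → C4 → J7 → 00 costs 40 (by enumerating all 60 distinct tours).
Excess = 48 − 40 = 8.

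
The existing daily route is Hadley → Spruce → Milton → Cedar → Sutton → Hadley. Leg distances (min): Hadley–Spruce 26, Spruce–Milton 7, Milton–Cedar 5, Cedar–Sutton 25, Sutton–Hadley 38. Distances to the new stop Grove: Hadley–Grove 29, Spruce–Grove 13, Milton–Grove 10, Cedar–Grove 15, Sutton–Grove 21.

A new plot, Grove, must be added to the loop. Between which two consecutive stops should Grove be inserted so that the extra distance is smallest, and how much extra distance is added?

Adding 11 min by placing Grove on the Cedar–Sutton leg.

Insertion cost between consecutive stops i–j is d(i,Grove) + d(Grove,j) − d(i,j):
  between Hadley and Spruce: 29 + 13 − 26 = 16
  between Spruce and Milton: 13 + 10 − 7 = 16
  between Milton and Cedar: 10 + 15 − 5 = 20
  between Cedar and Sutton: 15 + 21 − 25 = 11
  between Sutton and Hadley: 21 + 29 − 38 = 12
Cheapest insertion is between Cedar and Sutton, adding 11.
New total = 101 + 11 = 112.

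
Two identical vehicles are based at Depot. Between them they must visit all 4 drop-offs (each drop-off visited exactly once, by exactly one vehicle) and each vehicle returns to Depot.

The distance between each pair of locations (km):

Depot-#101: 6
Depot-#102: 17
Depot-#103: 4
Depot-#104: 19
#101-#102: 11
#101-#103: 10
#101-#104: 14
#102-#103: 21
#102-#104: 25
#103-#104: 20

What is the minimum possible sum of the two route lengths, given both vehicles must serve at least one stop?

Minimum combined distance: 69 km.

There are 2^3 − 1 = 7 ways to divide the 4 stops into two non-empty groups. For each, the best each vehicle can do is its own shortest tour through its group:
  {#101} + {#102, #103, #104}: 12 + 66 = 78
  {#102} + {#101, #103, #104}: 34 + 44 = 78
  {#101, #102} + {#103, #104}: 34 + 43 = 77
  {#103} + {#101, #102, #104}: 8 + 61 = 69
  {#101, #103} + {#102, #104}: 20 + 61 = 81
  {#102, #103} + {#101, #104}: 42 + 39 = 81
  … (7 splits in total)
Best: vehicle 1 Depot → #103 → Depot = 8; vehicle 2 Depot → #101 → #102 → #104 → Depot = 61; combined 69.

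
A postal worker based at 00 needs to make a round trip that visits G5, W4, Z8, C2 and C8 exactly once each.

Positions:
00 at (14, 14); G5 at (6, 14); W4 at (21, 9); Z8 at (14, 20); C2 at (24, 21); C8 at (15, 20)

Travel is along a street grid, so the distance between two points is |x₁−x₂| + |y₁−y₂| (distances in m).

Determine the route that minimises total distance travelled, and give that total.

60 m — the shortest possible round trip.

There are 60 distinct closed tours to check (reversals are equivalent).
00→G5→W4→Z8→C2→C8→00: 8+20+18+11+10+7 = 74
00→G5→W4→Z8→C8→C2→00: 8+20+18+1+10+17 = 74
00→G5→W4→C2→Z8→C8→00: 8+20+15+11+1+7 = 62
00→G5→W4→C2→C8→Z8→00: 8+20+15+10+1+6 = 60
00→G5→W4→C8→Z8→C2→00: 8+20+17+1+11+17 = 74
00→G5→W4→C8→C2→Z8→00: 8+20+17+10+11+6 = 72
00→G5→Z8→W4→C2→C8→00: 8+14+18+15+10+7 = 72
00→G5→Z8→W4→C8→C2→00: 8+14+18+17+10+17 = 84
00→G5→Z8→C2→W4→C8→00: 8+14+11+15+17+7 = 72
00→G5→Z8→C2→C8→W4→00: 8+14+11+10+17+12 = 72
00→G5→Z8→C8→W4→C2→00: 8+14+1+17+15+17 = 72
00→G5→Z8→C8→C2→W4→00: 8+14+1+10+15+12 = 60
00→G5→C2→W4→Z8→C8→00: 8+25+15+18+1+7 = 74
00→G5→C2→W4→C8→Z8→00: 8+25+15+17+1+6 = 72
… (46 more)
The minimum is 60.
One optimal route: 00 → G5 → W4 → C2 → C8 → Z8 → 00 (or its reverse).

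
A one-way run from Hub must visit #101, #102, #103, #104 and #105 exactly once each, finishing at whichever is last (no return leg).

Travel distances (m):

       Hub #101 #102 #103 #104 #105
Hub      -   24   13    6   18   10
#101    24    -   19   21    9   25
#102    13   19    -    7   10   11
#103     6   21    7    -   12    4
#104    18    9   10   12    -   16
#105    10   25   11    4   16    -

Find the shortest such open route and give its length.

40 m — the minimum one-way total.

There are 5! = 120 possible orderings.
Hub→#101→#102→#103→#104→#105: 24+19+7+12+16 = 78
Hub→#101→#102→#103→#105→#104: 24+19+7+4+16 = 70
Hub→#101→#102→#104→#103→#105: 24+19+10+12+4 = 69
Hub→#101→#102→#104→#105→#103: 24+19+10+16+4 = 73
Hub→#101→#102→#105→#103→#104: 24+19+11+4+12 = 70
Hub→#101→#102→#105→#104→#103: 24+19+11+16+12 = 82
Hub→#101→#103→#102→#104→#105: 24+21+7+10+16 = 78
Hub→#101→#103→#102→#105→#104: 24+21+7+11+16 = 79
Hub→#101→#103→#104→#102→#105: 24+21+12+10+11 = 78
Hub→#101→#103→#104→#105→#102: 24+21+12+16+11 = 84
Hub→#101→#103→#105→#102→#104: 24+21+4+11+10 = 70
Hub→#101→#103→#105→#104→#102: 24+21+4+16+10 = 75
Hub→#101→#104→#102→#103→#105: 24+9+10+7+4 = 54
Hub→#101→#104→#102→#105→#103: 24+9+10+11+4 = 58
… (106 more)
Hub→#103→#105→#102→#104→#101: 6+4+11+10+9 = 40  ← best
The minimum is 40.
One shortest path: Hub → #103 → #105 → #102 → #104 → #101.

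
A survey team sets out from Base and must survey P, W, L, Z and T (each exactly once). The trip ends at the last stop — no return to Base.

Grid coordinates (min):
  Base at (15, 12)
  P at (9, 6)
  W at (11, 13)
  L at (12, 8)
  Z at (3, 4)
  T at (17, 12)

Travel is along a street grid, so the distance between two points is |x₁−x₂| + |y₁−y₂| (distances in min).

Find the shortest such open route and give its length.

There are 5! = 120 possible orderings.
Base→P→W→L→Z→T: 12+9+6+13+22 = 62
Base→P→W→L→T→Z: 12+9+6+9+22 = 58
Base→P→W→Z→L→T: 12+9+17+13+9 = 60
Base→P→W→Z→T→L: 12+9+17+22+9 = 69
Base→P→W→T→L→Z: 12+9+7+9+13 = 50
Base→P→W→T→Z→L: 12+9+7+22+13 = 63
Base→P→L→W→Z→T: 12+5+6+17+22 = 62
Base→P→L→W→T→Z: 12+5+6+7+22 = 52
Base→P→L→Z→W→T: 12+5+13+17+7 = 54
Base→P→L→Z→T→W: 12+5+13+22+7 = 59
Base→P→L→T→W→Z: 12+5+9+7+17 = 50
Base→P→L→T→Z→W: 12+5+9+22+17 = 65
Base→P→Z→W→L→T: 12+8+17+6+9 = 52
Base→P→Z→W→T→L: 12+8+17+7+9 = 53
… (106 more)
Base→T→W→L→P→Z: 2+7+6+5+8 = 28  ← best
The minimum is 28.
One shortest path: Base → T → W → L → P → Z.

Shortest open route: 28 min.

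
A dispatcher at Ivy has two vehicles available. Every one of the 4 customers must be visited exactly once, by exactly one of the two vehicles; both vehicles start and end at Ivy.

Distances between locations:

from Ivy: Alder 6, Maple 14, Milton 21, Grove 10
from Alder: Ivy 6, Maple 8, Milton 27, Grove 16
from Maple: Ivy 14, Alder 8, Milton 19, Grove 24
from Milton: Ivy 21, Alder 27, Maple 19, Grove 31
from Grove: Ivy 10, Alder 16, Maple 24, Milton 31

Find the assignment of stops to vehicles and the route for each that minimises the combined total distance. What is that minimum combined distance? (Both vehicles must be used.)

Minimum combined distance: 74.

There are 2^3 − 1 = 7 ways to divide the 4 stops into two non-empty groups. For each, the best each vehicle can do is its own shortest tour through its group:
  {Alder} + {Maple, Milton, Grove}: 12 + 74 = 86
  {Maple} + {Alder, Milton, Grove}: 28 + 74 = 102
  {Alder, Maple} + {Milton, Grove}: 28 + 62 = 90
  {Milton} + {Alder, Maple, Grove}: 42 + 48 = 90
  {Alder, Milton} + {Maple, Grove}: 54 + 48 = 102
  {Maple, Milton} + {Alder, Grove}: 54 + 32 = 86
  … (7 splits in total)
  {Alder, Maple, Milton} + {Grove}: 54 + 20 = 74  ← best
Best: vehicle 1 Ivy → Alder → Maple → Milton → Ivy = 54; vehicle 2 Ivy → Grove → Ivy = 20; combined 74.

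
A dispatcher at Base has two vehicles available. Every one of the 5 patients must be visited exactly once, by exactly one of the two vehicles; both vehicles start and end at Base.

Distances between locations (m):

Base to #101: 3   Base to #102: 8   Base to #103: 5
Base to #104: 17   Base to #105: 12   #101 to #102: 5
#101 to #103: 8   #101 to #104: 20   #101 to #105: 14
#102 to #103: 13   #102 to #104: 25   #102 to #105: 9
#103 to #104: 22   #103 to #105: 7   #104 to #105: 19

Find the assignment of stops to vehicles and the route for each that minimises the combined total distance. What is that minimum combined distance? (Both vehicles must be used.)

Minimum combined distance: 63 m.

Try each way of splitting the stops between the two vehicles (each non-empty) and, for each split, find the best tour for each vehicle:
  {#101} + {#102, #103, #104, #105}: 6 + 63 = 69
  {#102} + {#101, #103, #104, #105}: 16 + 54 = 70
  {#101, #102} + {#103, #104, #105}: 16 + 48 = 64
  {#103} + {#101, #102, #104, #105}: 10 + 53 = 63
  {#101, #103} + {#102, #104, #105}: 16 + 53 = 69
  {#102, #103} + {#101, #104, #105}: 26 + 53 = 79
  … (15 splits in total)
Best: vehicle 1 Base → #103 → Base = 10; vehicle 2 Base → #101 → #102 → #105 → #104 → Base = 53; combined 63.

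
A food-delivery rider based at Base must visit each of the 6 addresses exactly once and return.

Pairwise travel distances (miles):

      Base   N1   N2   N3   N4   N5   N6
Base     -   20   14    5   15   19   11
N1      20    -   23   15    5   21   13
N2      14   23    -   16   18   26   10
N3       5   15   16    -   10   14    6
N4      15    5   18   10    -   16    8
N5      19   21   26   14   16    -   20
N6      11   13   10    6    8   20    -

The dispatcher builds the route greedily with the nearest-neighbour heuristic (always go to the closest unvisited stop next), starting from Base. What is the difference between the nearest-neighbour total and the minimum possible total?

Base: N3=5, N6=11, N2=14, N4=15, N5=19, N1=20 ⇒ N3
N3: N6=6, N4=10, N5=14, N1=15, N2=16 ⇒ N6
N6: N4=8, N2=10, N1=13, N5=20 ⇒ N4
N4: N1=5, N5=16, N2=18 ⇒ N1
N1: N5=21, N2=23 ⇒ N5
N5: N2=26 ⇒ N2
NN route Base → N3 → N6 → N4 → N1 → N5 → N2 → Base costs 85.
Optimal: Base → N2 → N6 → N1 → N4 → N5 → N3 → Base costs 77 (by enumerating all 360 distinct tours).
Excess = 85 − 77 = 8.

Excess over optimum: 8 miles.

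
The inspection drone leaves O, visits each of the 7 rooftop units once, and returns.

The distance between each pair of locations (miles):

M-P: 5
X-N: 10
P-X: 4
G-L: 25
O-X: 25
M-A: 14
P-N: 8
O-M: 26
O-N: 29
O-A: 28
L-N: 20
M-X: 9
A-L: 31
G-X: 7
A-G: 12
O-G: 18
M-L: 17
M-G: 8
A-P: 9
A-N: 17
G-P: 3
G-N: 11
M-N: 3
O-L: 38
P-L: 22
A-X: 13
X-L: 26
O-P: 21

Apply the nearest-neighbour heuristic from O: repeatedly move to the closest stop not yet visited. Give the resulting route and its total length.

O → [G:18 / P:21 / X:25 / M:26 / A:28 / N:29 / L:38] → G (18)
G → [P:3 / X:7 / M:8 / N:11 / A:12 / L:25] → P (3)
P → [X:4 / M:5 / N:8 / A:9 / L:22] → X (4)
X → [M:9 / N:10 / A:13 / L:26] → M (9)
M → [N:3 / A:14 / L:17] → N (3)
N → [A:17 / L:20] → A (17)
A → [L:31] → L (31)
Return L→O: 38.
Total = 18 + 3 + 4 + 9 + 3 + 17 + 31 + 38 = 123.

123 miles along O → G → P → X → M → N → A → L → O.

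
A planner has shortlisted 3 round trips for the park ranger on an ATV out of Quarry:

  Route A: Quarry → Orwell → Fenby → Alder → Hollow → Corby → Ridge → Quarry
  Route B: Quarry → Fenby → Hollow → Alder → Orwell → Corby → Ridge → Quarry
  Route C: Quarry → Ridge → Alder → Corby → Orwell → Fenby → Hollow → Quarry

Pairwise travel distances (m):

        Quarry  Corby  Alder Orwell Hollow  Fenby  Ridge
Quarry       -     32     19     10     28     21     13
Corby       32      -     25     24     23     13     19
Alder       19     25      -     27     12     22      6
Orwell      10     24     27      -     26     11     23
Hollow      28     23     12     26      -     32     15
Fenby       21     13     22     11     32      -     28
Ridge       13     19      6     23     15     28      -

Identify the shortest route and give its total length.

110 m — Route A is the shortest.

Route A: 10 + 11 + 22 + 12 + 23 + 19 + 13 = 110
Route B: 21 + 32 + 12 + 27 + 24 + 19 + 13 = 148
Route C: 13 + 6 + 25 + 24 + 11 + 32 + 28 = 139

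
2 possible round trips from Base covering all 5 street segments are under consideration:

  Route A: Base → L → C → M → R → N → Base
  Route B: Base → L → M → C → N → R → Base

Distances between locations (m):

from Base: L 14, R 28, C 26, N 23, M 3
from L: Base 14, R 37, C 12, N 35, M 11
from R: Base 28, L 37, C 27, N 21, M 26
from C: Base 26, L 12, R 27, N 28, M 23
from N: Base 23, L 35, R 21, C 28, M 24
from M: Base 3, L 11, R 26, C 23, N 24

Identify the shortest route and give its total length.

Route A: 14 + 12 + 23 + 26 + 21 + 23 = 119
Route B: 14 + 11 + 23 + 28 + 21 + 28 = 125

119 m — Route A is the shortest.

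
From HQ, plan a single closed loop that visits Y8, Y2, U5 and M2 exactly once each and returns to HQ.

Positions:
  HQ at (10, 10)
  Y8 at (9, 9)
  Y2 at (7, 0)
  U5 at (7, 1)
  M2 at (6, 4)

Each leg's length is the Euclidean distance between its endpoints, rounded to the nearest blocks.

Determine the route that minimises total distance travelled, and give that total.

21 blocks — the shortest possible round trip.

With 4 stops there are 4!/2 = 12 distinct round trips (a route and its reverse cost the same).
HQ → Y8 → Y2 → U5 → M2 → HQ: 1+9+1+3+7 = 21
HQ → Y8 → Y2 → M2 → U5 → HQ: 1+9+4+3+9 = 26
HQ → Y8 → U5 → Y2 → M2 → HQ: 1+8+1+4+7 = 21
HQ → Y8 → U5 → M2 → Y2 → HQ: 1+8+3+4+10 = 26
HQ → Y8 → M2 → Y2 → U5 → HQ: 1+6+4+1+9 = 21
HQ → Y8 → M2 → U5 → Y2 → HQ: 1+6+3+1+10 = 21
HQ → Y2 → Y8 → U5 → M2 → HQ: 10+9+8+3+7 = 37
HQ → Y2 → Y8 → M2 → U5 → HQ: 10+9+6+3+9 = 37
HQ → Y2 → U5 → Y8 → M2 → HQ: 10+1+8+6+7 = 32
HQ → Y2 → M2 → Y8 → U5 → HQ: 10+4+6+8+9 = 37
HQ → U5 → Y8 → Y2 → M2 → HQ: 9+8+9+4+7 = 37
HQ → U5 → Y2 → Y8 → M2 → HQ: 9+1+9+6+7 = 32
The minimum is 21.
One optimal route: HQ → Y8 → Y2 → U5 → M2 → HQ (or its reverse).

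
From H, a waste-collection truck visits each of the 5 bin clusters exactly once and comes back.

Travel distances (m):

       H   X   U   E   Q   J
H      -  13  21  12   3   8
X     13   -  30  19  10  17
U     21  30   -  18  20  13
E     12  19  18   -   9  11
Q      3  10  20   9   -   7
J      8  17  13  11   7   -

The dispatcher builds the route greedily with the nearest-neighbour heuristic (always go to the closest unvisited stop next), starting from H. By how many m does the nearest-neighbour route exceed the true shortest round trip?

The nearest-neighbour route is 11 m longer than optimal.

From H: Q=3, J=8, E=12, X=13, U=21 → choose Q (3).
From Q: J=7, E=9, X=10, U=20 → choose J (7).
From J: E=11, U=13, X=17 → choose E (11).
From E: U=18, X=19 → choose U (18).
From U: X=30 → choose X (30).
NN route H → Q → J → E → U → X → H costs 82.
Optimal: H → X → Q → E → U → J → H costs 71 (by enumerating all 60 distinct tours).
Excess = 82 − 71 = 11.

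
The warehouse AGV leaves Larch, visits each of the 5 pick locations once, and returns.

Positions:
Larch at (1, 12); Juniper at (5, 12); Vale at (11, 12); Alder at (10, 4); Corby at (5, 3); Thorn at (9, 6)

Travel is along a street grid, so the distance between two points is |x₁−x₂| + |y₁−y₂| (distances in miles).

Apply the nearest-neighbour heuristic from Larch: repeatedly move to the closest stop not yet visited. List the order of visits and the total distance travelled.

From Larch: distances to unvisited — Juniper=4, Vale=10, Corby=13, Thorn=14, Alder=17. Nearest is Juniper (4).
From Juniper: distances to unvisited — Vale=6, Corby=9, Thorn=10, Alder=13. Nearest is Vale (6).
From Vale: distances to unvisited — Thorn=8, Alder=9, Corby=15. Nearest is Thorn (8).
From Thorn: distances to unvisited — Alder=3, Corby=7. Nearest is Alder (3).
From Alder: distances to unvisited — Corby=6. Nearest is Corby (6).
Return Corby→Larch: 13.
Total = 4 + 6 + 8 + 3 + 6 + 13 = 40.

40 miles along Larch → Juniper → Vale → Thorn → Alder → Corby → Larch.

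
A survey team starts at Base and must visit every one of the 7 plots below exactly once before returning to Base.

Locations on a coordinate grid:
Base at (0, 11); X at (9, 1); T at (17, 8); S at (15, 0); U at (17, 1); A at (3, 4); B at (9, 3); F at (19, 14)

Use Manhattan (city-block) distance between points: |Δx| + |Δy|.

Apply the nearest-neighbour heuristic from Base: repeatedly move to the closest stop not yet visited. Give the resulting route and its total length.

At Base the remaining stops are A 10, B 17, X 19, T 20, F 22, S 26, U 27; go to A.
At A the remaining stops are B 7, X 9, S 16, U 17, T 18, F 26; go to B.
At B the remaining stops are X 2, S 9, U 10, T 13, F 21; go to X.
At X the remaining stops are S 7, U 8, T 15, F 23; go to S.
At S the remaining stops are U 3, T 10, F 18; go to U.
At U the remaining stops are T 7, F 15; go to T.
At T the remaining stops are F 8; go to F.
Return F→Base: 22.
Total = 10 + 7 + 2 + 7 + 3 + 7 + 8 + 22 = 66.

Nearest-neighbour total = 66; route Base → A → B → X → S → U → T → F → Base.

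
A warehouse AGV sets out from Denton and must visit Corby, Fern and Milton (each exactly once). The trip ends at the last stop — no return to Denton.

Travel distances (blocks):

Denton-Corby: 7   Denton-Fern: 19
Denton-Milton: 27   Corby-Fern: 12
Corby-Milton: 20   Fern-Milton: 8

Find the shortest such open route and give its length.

27 blocks — the minimum one-way total.

There are 3! = 6 possible orderings.
Denton → Corby → Fern → Milton: 7+12+8 = 27
Denton → Corby → Milton → Fern: 7+20+8 = 35
Denton → Fern → Corby → Milton: 19+12+20 = 51
Denton → Fern → Milton → Corby: 19+8+20 = 47
Denton → Milton → Corby → Fern: 27+20+12 = 59
Denton → Milton → Fern → Corby: 27+8+12 = 47
The minimum is 27.
One shortest path: Denton → Corby → Fern → Milton.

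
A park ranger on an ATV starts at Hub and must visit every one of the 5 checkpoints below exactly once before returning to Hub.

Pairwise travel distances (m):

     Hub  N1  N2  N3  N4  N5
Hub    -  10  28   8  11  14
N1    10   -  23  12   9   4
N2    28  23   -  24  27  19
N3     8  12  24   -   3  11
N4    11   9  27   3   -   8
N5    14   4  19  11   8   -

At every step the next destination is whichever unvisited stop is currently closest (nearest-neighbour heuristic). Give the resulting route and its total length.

From Hub: distances to unvisited — N3=8, N1=10, N4=11, N5=14, N2=28. Nearest is N3 (8).
From N3: distances to unvisited — N4=3, N5=11, N1=12, N2=24. Nearest is N4 (3).
From N4: distances to unvisited — N5=8, N1=9, N2=27. Nearest is N5 (8).
From N5: distances to unvisited — N1=4, N2=19. Nearest is N1 (4).
From N1: distances to unvisited — N2=23. Nearest is N2 (23).
Return N2→Hub: 28.
Total = 8 + 3 + 8 + 4 + 23 + 28 = 74.

Nearest-neighbour total = 74 m; route Hub → N3 → N4 → N5 → N1 → N2 → Hub.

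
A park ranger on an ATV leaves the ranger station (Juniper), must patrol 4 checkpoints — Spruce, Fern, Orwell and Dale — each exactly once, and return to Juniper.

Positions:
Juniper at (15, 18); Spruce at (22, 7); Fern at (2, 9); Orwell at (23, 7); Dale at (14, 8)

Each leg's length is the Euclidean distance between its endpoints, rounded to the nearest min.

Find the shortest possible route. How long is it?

Shortest round trip = 51 min.

There are 12 distinct closed tours to check (reversals are equivalent).
Juniper-Spruce-Fern-Orwell-Dale-Juniper: 13+20+21+9+10 = 73
Juniper-Spruce-Fern-Dale-Orwell-Juniper: 13+20+12+9+14 = 68
Juniper-Spruce-Orwell-Fern-Dale-Juniper: 13+1+21+12+10 = 57
Juniper-Spruce-Orwell-Dale-Fern-Juniper: 13+1+9+12+16 = 51
Juniper-Spruce-Dale-Fern-Orwell-Juniper: 13+8+12+21+14 = 68
Juniper-Spruce-Dale-Orwell-Fern-Juniper: 13+8+9+21+16 = 67
Juniper-Fern-Spruce-Orwell-Dale-Juniper: 16+20+1+9+10 = 56
Juniper-Fern-Spruce-Dale-Orwell-Juniper: 16+20+8+9+14 = 67
Juniper-Fern-Orwell-Spruce-Dale-Juniper: 16+21+1+8+10 = 56
Juniper-Fern-Dale-Spruce-Orwell-Juniper: 16+12+8+1+14 = 51
Juniper-Orwell-Spruce-Fern-Dale-Juniper: 14+1+20+12+10 = 57
Juniper-Orwell-Fern-Spruce-Dale-Juniper: 14+21+20+8+10 = 73
The minimum is 51.
One optimal route: Juniper → Spruce → Orwell → Dale → Fern → Juniper (or its reverse).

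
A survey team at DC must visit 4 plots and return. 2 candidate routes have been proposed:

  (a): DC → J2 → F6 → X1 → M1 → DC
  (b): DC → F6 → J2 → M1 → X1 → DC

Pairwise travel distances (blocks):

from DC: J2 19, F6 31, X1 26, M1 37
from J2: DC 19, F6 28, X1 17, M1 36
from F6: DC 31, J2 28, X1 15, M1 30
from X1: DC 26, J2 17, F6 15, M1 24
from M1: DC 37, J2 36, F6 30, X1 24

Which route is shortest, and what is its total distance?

123 blocks — (a) is the shortest.

(a): 19 + 28 + 15 + 24 + 37 = 123
(b): 31 + 28 + 36 + 24 + 26 = 145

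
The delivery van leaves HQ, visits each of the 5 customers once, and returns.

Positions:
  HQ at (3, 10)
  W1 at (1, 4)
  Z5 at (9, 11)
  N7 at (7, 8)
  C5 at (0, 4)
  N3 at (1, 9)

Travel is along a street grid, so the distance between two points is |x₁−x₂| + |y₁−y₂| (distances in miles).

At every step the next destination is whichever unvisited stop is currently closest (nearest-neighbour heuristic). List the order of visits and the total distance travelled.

Nearest-neighbour total = 32 miles; route HQ → N3 → W1 → C5 → N7 → Z5 → HQ.

At HQ the remaining stops are N3 3, N7 6, Z5 7, W1 8, C5 9; go to N3.
At N3 the remaining stops are W1 5, C5 6, N7 7, Z5 10; go to W1.
At W1 the remaining stops are C5 1, N7 10, Z5 15; go to C5.
At C5 the remaining stops are N7 11, Z5 16; go to N7.
At N7 the remaining stops are Z5 5; go to Z5.
Return Z5→HQ: 7.
Total = 3 + 5 + 1 + 11 + 5 + 7 = 32.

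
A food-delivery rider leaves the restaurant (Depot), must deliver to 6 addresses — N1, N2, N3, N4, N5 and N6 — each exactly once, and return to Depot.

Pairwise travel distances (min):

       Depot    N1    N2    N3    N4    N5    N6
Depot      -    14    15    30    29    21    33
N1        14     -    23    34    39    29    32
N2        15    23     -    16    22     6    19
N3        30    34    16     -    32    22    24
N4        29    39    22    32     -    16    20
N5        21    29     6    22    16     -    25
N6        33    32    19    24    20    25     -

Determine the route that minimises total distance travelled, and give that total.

Depot → N1 → N2 → N3 → N4 → N5 → N6 → Depot: 14+23+16+32+16+25+33 = 159
Depot → N1 → N2 → N3 → N4 → N6 → N5 → Depot: 14+23+16+32+20+25+21 = 151
Depot → N1 → N2 → N3 → N5 → N4 → N6 → Depot: 14+23+16+22+16+20+33 = 144
Depot → N1 → N2 → N3 → N5 → N6 → N4 → Depot: 14+23+16+22+25+20+29 = 149
Depot → N1 → N2 → N3 → N6 → N4 → N5 → Depot: 14+23+16+24+20+16+21 = 134
Depot → N1 → N2 → N3 → N6 → N5 → N4 → Depot: 14+23+16+24+25+16+29 = 147
Depot → N1 → N2 → N4 → N3 → N5 → N6 → Depot: 14+23+22+32+22+25+33 = 171
Depot → N1 → N2 → N4 → N3 → N6 → N5 → Depot: 14+23+22+32+24+25+21 = 161
… (352 more)
Depot → N1 → N3 → N6 → N4 → N5 → N2 → Depot: 14+34+24+20+16+6+15 = 129  ← best
The minimum is 129.
One optimal route: Depot → N1 → N3 → N6 → N4 → N5 → N2 → Depot (or its reverse).

Shortest round trip = 129 min.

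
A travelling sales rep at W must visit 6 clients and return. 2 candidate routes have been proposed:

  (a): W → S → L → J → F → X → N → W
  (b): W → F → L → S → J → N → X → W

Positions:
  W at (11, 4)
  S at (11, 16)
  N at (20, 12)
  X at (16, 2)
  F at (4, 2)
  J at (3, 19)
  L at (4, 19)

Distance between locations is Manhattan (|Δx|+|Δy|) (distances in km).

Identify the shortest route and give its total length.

(a): 12 + 10 + 1 + 18 + 12 + 14 + 17 = 84
(b): 9 + 17 + 10 + 11 + 24 + 14 + 7 = 92

84 km — (a) is the shortest.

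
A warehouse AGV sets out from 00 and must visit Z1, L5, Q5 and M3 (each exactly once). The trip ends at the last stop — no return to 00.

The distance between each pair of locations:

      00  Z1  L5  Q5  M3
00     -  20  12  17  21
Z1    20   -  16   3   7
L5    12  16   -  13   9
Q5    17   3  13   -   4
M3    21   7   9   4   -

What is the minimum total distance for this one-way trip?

28 — the minimum one-way total.

There are 4! = 24 possible orderings.
00 - Z1 - L5 - Q5 - M3: 20+16+13+4 = 53
00 - Z1 - L5 - M3 - Q5: 20+16+9+4 = 49
00 - Z1 - Q5 - L5 - M3: 20+3+13+9 = 45
00 - Z1 - Q5 - M3 - L5: 20+3+4+9 = 36
00 - Z1 - M3 - L5 - Q5: 20+7+9+13 = 49
00 - Z1 - M3 - Q5 - L5: 20+7+4+13 = 44
00 - L5 - Z1 - Q5 - M3: 12+16+3+4 = 35
00 - L5 - Z1 - M3 - Q5: 12+16+7+4 = 39
00 - L5 - Q5 - Z1 - M3: 12+13+3+7 = 35
00 - L5 - Q5 - M3 - Z1: 12+13+4+7 = 36
00 - L5 - M3 - Z1 - Q5: 12+9+7+3 = 31
00 - L5 - M3 - Q5 - Z1: 12+9+4+3 = 28
00 - Q5 - Z1 - L5 - M3: 17+3+16+9 = 45
00 - Q5 - Z1 - M3 - L5: 17+3+7+9 = 36
… (10 more)
The minimum is 28.
One shortest path: 00 → L5 → M3 → Q5 → Z1.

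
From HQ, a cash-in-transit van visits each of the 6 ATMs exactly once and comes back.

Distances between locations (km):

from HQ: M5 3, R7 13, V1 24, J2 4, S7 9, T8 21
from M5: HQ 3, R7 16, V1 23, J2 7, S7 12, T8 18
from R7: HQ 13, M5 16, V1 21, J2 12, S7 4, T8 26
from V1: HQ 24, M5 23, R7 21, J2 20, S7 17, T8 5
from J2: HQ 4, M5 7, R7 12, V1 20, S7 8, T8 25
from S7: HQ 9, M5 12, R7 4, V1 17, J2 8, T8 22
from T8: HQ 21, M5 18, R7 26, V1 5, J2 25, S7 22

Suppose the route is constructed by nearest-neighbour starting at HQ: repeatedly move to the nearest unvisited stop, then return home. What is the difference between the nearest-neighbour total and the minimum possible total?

HQ: M5=3, J2=4, S7=9, R7=13, T8=21, V1=24 ⇒ M5
M5: J2=7, S7=12, R7=16, T8=18, V1=23 ⇒ J2
J2: S7=8, R7=12, V1=20, T8=25 ⇒ S7
S7: R7=4, V1=17, T8=22 ⇒ R7
R7: V1=21, T8=26 ⇒ V1
V1: T8=5 ⇒ T8
NN route HQ → M5 → J2 → S7 → R7 → V1 → T8 → HQ costs 69.
Optimal: HQ → M5 → T8 → V1 → R7 → S7 → J2 → HQ costs 63 (by enumerating all 360 distinct tours).
Excess = 69 − 63 = 6.

The nearest-neighbour route is 6 km longer than optimal.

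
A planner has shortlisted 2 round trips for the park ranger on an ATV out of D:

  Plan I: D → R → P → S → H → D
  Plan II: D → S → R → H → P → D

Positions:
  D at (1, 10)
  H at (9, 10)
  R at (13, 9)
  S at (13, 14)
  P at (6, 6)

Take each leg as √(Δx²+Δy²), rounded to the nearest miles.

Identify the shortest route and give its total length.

33 miles — Plan II is the shortest.

Plan I: 12 + 8 + 11 + 6 + 8 = 45
Plan II: 13 + 5 + 4 + 5 + 6 = 33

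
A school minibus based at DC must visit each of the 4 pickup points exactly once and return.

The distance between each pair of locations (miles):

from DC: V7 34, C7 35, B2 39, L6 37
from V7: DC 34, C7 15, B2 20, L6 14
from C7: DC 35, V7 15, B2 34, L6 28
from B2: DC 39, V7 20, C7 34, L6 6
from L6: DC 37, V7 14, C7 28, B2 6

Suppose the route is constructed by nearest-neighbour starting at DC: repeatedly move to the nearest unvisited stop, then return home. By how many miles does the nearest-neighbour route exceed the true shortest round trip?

Excess over optimum: 14 miles.

From DC: V7=34, C7=35, L6=37, B2=39 → choose V7 (34).
From V7: L6=14, C7=15, B2=20 → choose L6 (14).
From L6: B2=6, C7=28 → choose B2 (6).
From B2: C7=34 → choose C7 (34).
NN route DC → V7 → L6 → B2 → C7 → DC costs 123.
Optimal: DC → C7 → V7 → L6 → B2 → DC costs 109 (by enumerating all 12 distinct tours).
Excess = 123 − 109 = 14.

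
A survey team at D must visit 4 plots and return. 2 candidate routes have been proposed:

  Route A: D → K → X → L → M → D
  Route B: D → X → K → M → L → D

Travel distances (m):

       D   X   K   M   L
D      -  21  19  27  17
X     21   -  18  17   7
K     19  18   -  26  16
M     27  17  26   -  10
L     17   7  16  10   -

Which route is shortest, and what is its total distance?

81 m — Route A is the shortest.

Route A: 19 + 18 + 7 + 10 + 27 = 81
Route B: 21 + 18 + 26 + 10 + 17 = 92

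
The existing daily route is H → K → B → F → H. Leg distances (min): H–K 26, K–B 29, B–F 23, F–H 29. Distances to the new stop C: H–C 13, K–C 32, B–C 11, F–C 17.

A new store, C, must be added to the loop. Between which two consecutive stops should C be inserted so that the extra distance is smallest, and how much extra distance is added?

Insertion cost between consecutive stops i–j is d(i,C) + d(C,j) − d(i,j):
  between H and K: 13 + 32 − 26 = 19
  between K and B: 32 + 11 − 29 = 14
  between B and F: 11 + 17 − 23 = 5
  between F and H: 17 + 13 − 29 = 1
Cheapest insertion is between F and H, adding 1.
New total = 107 + 1 = 108.

Adding 1 min by placing C on the F–H leg.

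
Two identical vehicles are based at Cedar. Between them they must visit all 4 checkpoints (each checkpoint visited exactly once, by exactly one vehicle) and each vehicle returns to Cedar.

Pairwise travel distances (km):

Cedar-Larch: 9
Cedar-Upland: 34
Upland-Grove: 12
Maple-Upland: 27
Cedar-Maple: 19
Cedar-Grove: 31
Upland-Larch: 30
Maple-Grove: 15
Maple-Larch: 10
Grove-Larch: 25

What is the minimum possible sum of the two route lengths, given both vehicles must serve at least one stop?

98 km — the smallest possible combined total.

There are 2^3 − 1 = 7 ways to divide the 4 stops into two non-empty groups. For each, the best each vehicle can do is its own shortest tour through its group:
  {Maple} + {Upland, Grove, Larch}: 38 + 80 = 118
  {Upland} + {Maple, Grove, Larch}: 68 + 65 = 133
  {Maple, Upland} + {Grove, Larch}: 80 + 65 = 145
  {Grove} + {Maple, Upland, Larch}: 62 + 80 = 142
  {Maple, Grove} + {Upland, Larch}: 65 + 73 = 138
  {Upland, Grove} + {Maple, Larch}: 77 + 38 = 115
  … (7 splits in total)
  {Maple, Upland, Grove} + {Larch}: 80 + 18 = 98  ← best
Best: vehicle 1 Cedar → Maple → Grove → Upland → Cedar = 80; vehicle 2 Cedar → Larch → Cedar = 18; combined 98.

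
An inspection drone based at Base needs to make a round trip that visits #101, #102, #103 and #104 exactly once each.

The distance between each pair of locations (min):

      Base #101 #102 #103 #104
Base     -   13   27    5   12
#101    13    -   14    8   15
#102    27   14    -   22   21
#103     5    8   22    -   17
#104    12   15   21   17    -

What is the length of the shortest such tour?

60 min — the shortest possible round trip.

There are 12 distinct closed tours to check (reversals are equivalent).
Base - #101 - #102 - #103 - #104 - Base: 13+14+22+17+12 = 78
Base - #101 - #102 - #104 - #103 - Base: 13+14+21+17+5 = 70
Base - #101 - #103 - #102 - #104 - Base: 13+8+22+21+12 = 76
Base - #101 - #103 - #104 - #102 - Base: 13+8+17+21+27 = 86
Base - #101 - #104 - #102 - #103 - Base: 13+15+21+22+5 = 76
Base - #101 - #104 - #103 - #102 - Base: 13+15+17+22+27 = 94
Base - #102 - #101 - #103 - #104 - Base: 27+14+8+17+12 = 78
Base - #102 - #101 - #104 - #103 - Base: 27+14+15+17+5 = 78
Base - #102 - #103 - #101 - #104 - Base: 27+22+8+15+12 = 84
Base - #102 - #104 - #101 - #103 - Base: 27+21+15+8+5 = 76
Base - #103 - #101 - #102 - #104 - Base: 5+8+14+21+12 = 60
Base - #103 - #102 - #101 - #104 - Base: 5+22+14+15+12 = 68
The minimum is 60.
One optimal route: Base → #103 → #101 → #102 → #104 → Base (or its reverse).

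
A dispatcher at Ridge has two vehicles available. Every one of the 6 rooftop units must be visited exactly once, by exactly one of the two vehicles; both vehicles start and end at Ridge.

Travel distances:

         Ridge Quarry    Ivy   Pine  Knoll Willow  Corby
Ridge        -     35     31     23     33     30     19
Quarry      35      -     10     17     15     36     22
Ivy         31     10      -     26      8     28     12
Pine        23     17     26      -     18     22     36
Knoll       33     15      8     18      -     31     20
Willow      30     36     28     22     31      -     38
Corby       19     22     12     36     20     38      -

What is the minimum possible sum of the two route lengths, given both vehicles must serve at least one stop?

There are 2^5 − 1 = 31 ways to divide the 6 stops into two non-empty groups. For each, the best each vehicle can do is its own shortest tour through its group:
  {Quarry} + {Ivy, Pine, Knoll, Willow, Corby}: 70 + 109 = 179
  {Ivy} + {Quarry, Pine, Knoll, Willow, Corby}: 62 + 123 = 185
  {Quarry, Ivy} + {Pine, Knoll, Willow, Corby}: 76 + 109 = 185
  {Pine} + {Quarry, Ivy, Knoll, Willow, Corby}: 46 + 117 = 163
  {Quarry, Pine} + {Ivy, Knoll, Willow, Corby}: 75 + 100 = 175
  {Ivy, Pine} + {Quarry, Knoll, Willow, Corby}: 80 + 117 = 197
  … (31 splits in total)
  {Willow} + {Quarry, Ivy, Pine, Knoll, Corby}: 60 + 94 = 154  ← best
Best: vehicle 1 Ridge → Willow → Ridge = 60; vehicle 2 Ridge → Pine → Quarry → Knoll → Ivy → Corby → Ridge = 94; combined 154.

Minimum combined distance: 154.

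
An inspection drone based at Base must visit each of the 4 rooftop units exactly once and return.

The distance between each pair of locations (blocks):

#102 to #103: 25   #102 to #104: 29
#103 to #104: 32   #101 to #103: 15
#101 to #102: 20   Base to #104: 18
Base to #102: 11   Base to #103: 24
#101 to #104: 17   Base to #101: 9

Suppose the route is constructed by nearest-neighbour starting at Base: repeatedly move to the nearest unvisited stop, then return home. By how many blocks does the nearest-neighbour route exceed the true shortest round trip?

Base: #101=9, #102=11, #104=18, #103=24 ⇒ #101
#101: #103=15, #104=17, #102=20 ⇒ #103
#103: #102=25, #104=32 ⇒ #102
#102: #104=29 ⇒ #104
NN route Base → #101 → #103 → #102 → #104 → Base costs 96.
Optimal: Base → #102 → #103 → #101 → #104 → Base costs 86 (by enumerating all 12 distinct tours).
Excess = 96 − 86 = 10.

The nearest-neighbour route is 10 blocks longer than optimal.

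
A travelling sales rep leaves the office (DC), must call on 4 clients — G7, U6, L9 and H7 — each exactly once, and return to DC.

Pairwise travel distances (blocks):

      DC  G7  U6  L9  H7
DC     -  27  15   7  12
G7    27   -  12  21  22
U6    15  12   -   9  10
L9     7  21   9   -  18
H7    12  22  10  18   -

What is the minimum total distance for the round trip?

62 blocks — the shortest possible round trip.

There are 12 distinct closed tours to check (reversals are equivalent).
DC → G7 → U6 → L9 → H7 → DC: 27+12+9+18+12 = 78
DC → G7 → U6 → H7 → L9 → DC: 27+12+10+18+7 = 74
DC → G7 → L9 → U6 → H7 → DC: 27+21+9+10+12 = 79
DC → G7 → L9 → H7 → U6 → DC: 27+21+18+10+15 = 91
DC → G7 → H7 → U6 → L9 → DC: 27+22+10+9+7 = 75
DC → G7 → H7 → L9 → U6 → DC: 27+22+18+9+15 = 91
DC → U6 → G7 → L9 → H7 → DC: 15+12+21+18+12 = 78
DC → U6 → G7 → H7 → L9 → DC: 15+12+22+18+7 = 74
DC → U6 → L9 → G7 → H7 → DC: 15+9+21+22+12 = 79
DC → U6 → H7 → G7 → L9 → DC: 15+10+22+21+7 = 75
DC → L9 → G7 → U6 → H7 → DC: 7+21+12+10+12 = 62
DC → L9 → U6 → G7 → H7 → DC: 7+9+12+22+12 = 62
The minimum is 62.
One optimal route: DC → L9 → G7 → U6 → H7 → DC (or its reverse).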